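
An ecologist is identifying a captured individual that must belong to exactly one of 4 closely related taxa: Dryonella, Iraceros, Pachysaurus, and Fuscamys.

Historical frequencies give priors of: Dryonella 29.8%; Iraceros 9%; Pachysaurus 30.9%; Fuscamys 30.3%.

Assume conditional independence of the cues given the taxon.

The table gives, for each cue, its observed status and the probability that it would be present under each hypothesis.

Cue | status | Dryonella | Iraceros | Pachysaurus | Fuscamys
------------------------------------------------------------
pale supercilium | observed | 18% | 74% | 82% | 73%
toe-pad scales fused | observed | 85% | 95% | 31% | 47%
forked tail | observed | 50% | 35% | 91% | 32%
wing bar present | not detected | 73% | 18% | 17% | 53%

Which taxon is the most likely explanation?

By Bayes' rule with conditional independence, the unnormalized weight for each hypothesis is prior × ∏ likelihoods (using 1 − P(present | H) for each absent cue):
  Dryonella: 0.298 × 0.18 × 0.85 × 0.50 × (1 − 0.73) = 0.0061552
  Iraceros: 0.090 × 0.74 × 0.95 × 0.35 × (1 − 0.18) = 0.018158
  Pachysaurus: 0.309 × 0.82 × 0.31 × 0.91 × (1 − 0.17) = 0.059327
  Fuscamys: 0.303 × 0.73 × 0.47 × 0.32 × (1 − 0.53) = 0.015635
The unnormalized weights sum to 0.099276.
P(Dryonella | evidence) ≈ 0.0061552 / 0.099276 ≈ 0.062
P(Iraceros | evidence) ≈ 0.018158 / 0.099276 ≈ 0.183
P(Pachysaurus | evidence) ≈ 0.059327 / 0.099276 ≈ 0.598
P(Fuscamys | evidence) ≈ 0.015635 / 0.099276 ≈ 0.157
The largest is 0.598, so Pachysaurus is most probable.

Pachysaurus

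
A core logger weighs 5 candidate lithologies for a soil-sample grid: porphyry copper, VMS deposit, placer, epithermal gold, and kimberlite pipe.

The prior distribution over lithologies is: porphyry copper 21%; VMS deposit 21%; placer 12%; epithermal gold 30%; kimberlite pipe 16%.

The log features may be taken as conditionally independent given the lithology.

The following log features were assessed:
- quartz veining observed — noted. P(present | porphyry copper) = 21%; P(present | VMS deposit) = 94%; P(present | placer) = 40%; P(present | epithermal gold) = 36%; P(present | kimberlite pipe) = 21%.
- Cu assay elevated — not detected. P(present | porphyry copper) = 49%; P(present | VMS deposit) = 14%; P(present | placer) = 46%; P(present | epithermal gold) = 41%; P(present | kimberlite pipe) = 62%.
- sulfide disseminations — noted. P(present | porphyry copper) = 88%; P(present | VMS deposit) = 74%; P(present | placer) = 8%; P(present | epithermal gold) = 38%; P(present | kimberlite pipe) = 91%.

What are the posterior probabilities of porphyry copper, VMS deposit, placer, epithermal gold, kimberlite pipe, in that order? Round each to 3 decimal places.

0.108, 0.685, 0.011, 0.132, 0.063

For each hypothesis, the unnormalized posterior weight is prior × product of the log feature likelihoods (using 1 − P(present | H) for each absent log feature):
  porphyry copper: 0.21 × 0.21 × (1 − 0.49) × 0.88 = 0.019792
  VMS deposit: 0.21 × 0.94 × (1 − 0.14) × 0.74 = 0.12563
  placer: 0.12 × 0.40 × (1 − 0.46) × 0.08 = 0.0020736
  epithermal gold: 0.30 × 0.36 × (1 − 0.41) × 0.38 = 0.024214
  kimberlite pipe: 0.16 × 0.21 × (1 − 0.62) × 0.91 = 0.011619
Marginal likelihood of the evidence = 0.18332.
P(porphyry copper | evidence) = 0.019792 / 0.18332 ≈ 0.108
P(VMS deposit | evidence) = 0.12563 / 0.18332 ≈ 0.685
P(placer | evidence) = 0.0020736 / 0.18332 ≈ 0.011
P(epithermal gold | evidence) = 0.024214 / 0.18332 ≈ 0.132
P(kimberlite pipe | evidence) = 0.011619 / 0.18332 ≈ 0.063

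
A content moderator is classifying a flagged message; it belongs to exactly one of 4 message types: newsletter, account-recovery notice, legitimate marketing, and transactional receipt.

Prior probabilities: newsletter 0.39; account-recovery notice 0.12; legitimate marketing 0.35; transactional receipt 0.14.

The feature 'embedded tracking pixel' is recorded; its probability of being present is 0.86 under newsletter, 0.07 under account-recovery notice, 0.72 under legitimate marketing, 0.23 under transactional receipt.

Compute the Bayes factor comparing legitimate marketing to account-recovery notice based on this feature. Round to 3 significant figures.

The Bayes factor is the ratio of the two likelihoods.
  legitimate marketing: 0.72
  account-recovery notice: 0.07
Bayes factor = 0.72 / 0.07 ≈ 10.3

10.3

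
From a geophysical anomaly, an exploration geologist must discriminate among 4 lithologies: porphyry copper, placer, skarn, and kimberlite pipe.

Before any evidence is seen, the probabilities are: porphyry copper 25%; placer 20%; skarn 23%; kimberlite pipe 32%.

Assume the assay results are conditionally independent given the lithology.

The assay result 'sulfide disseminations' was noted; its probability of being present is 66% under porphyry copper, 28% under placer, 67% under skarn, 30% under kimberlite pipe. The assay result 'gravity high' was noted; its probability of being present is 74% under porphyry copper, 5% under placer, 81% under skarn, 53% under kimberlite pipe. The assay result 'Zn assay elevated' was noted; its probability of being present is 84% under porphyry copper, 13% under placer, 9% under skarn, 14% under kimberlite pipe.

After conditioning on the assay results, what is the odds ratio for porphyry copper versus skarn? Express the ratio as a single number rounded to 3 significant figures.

9.13

Unnormalized posterior weight (prior times the assay result likelihoods) for each of the two hypotheses:
  porphyry copper: 0.25 × 0.66 × 0.74 × 0.84 = 0.10256
  skarn: 0.23 × 0.67 × 0.81 × 0.09 = 0.011234
Odds(porphyry copper : skarn) = 0.10256 / 0.011234 ≈ 9.13.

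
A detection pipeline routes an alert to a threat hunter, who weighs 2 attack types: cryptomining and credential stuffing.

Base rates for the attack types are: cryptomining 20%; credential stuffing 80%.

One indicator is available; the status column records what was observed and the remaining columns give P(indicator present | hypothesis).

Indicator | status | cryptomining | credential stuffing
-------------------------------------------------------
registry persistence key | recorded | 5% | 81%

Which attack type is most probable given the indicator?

credential stuffing

Multiply each prior by the likelihood of the indicator:
  cryptomining: 0.200 × 0.05 = 0.01
  credential stuffing: 0.800 × 0.81 = 0.648
Marginal likelihood of the evidence = 0.658.
P(cryptomining | evidence) ≈ 0.01 / 0.658 ≈ 0.015
P(credential stuffing | evidence) ≈ 0.648 / 0.658 ≈ 0.985
The largest is 0.985, so credential stuffing is most probable.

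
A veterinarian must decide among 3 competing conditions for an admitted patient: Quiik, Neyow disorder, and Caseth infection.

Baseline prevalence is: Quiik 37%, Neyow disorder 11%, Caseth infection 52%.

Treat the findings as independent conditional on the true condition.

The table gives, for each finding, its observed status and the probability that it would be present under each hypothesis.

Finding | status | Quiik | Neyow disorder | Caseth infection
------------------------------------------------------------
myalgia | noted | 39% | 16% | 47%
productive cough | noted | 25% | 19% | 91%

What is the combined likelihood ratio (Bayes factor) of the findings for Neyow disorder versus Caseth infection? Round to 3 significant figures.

Joint likelihood of the evidence pattern under each hypothesis:
  Neyow disorder: 0.16 × 0.19 = 0.0304
  Caseth infection: 0.47 × 0.91 = 0.4277
Bayes factor = 0.0304 / 0.4277 ≈ 0.0711

0.0711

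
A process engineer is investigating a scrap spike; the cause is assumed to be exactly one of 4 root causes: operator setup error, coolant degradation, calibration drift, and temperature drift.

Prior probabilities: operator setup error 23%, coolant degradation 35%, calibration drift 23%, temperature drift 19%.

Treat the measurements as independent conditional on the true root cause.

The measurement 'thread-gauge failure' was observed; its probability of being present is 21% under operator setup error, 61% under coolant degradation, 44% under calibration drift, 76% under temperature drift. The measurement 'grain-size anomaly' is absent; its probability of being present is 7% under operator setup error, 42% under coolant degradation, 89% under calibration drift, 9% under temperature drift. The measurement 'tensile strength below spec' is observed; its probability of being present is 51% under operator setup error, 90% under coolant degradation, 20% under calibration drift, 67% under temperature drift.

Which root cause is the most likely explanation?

By Bayes' rule with conditional independence, the unnormalized weight for each hypothesis is prior × ∏ likelihoods (using 1 − P(present | H) for each absent measurement):
  operator setup error: 0.23 × 0.21 × (1 − 0.07) × 0.51 = 0.022909
  coolant degradation: 0.35 × 0.61 × (1 − 0.42) × 0.90 = 0.11145
  calibration drift: 0.23 × 0.44 × (1 − 0.89) × 0.20 = 0.0022264
  temperature drift: 0.19 × 0.76 × (1 − 0.09) × 0.67 = 0.088041
Marginal likelihood of the evidence = 0.22462.
P(operator setup error | evidence) ≈ 0.022909 / 0.22462 ≈ 0.102
P(coolant degradation | evidence) ≈ 0.11145 / 0.22462 ≈ 0.496
P(calibration drift | evidence) ≈ 0.0022264 / 0.22462 ≈ 0.010
P(temperature drift | evidence) ≈ 0.088041 / 0.22462 ≈ 0.392
The largest is 0.496, so coolant degradation is most probable.

coolant degradation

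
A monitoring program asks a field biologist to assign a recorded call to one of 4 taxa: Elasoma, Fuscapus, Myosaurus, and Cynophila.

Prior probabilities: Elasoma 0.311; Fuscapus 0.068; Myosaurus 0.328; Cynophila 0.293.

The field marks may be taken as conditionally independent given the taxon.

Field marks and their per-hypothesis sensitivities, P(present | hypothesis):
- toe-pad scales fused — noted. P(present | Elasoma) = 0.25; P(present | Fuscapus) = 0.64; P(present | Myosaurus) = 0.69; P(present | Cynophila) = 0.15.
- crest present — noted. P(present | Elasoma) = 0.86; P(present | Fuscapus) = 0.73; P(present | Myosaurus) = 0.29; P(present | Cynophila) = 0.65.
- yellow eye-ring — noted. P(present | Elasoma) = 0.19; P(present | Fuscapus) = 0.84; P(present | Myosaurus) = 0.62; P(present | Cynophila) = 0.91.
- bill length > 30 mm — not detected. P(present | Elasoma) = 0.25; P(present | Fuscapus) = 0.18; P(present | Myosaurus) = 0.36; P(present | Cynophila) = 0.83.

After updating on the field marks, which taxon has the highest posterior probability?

By Bayes' rule with conditional independence, the unnormalized weight for each hypothesis is prior × ∏ likelihoods (using 1 − P(present | H) for each absent field mark):
  Elasoma: 0.311 × 0.25 × 0.86 × 0.19 × (1 − 0.25) = 0.0095283
  Fuscapus: 0.068 × 0.64 × 0.73 × 0.84 × (1 − 0.18) = 0.021883
  Myosaurus: 0.328 × 0.69 × 0.29 × 0.62 × (1 − 0.36) = 0.026043
  Cynophila: 0.293 × 0.15 × 0.65 × 0.91 × (1 − 0.83) = 0.0044194
The unnormalized weights sum to 0.061874.
P(Elasoma | evidence) ≈ 0.0095283 / 0.061874 ≈ 0.154
P(Fuscapus | evidence) ≈ 0.021883 / 0.061874 ≈ 0.354
P(Myosaurus | evidence) ≈ 0.026043 / 0.061874 ≈ 0.421
P(Cynophila | evidence) ≈ 0.0044194 / 0.061874 ≈ 0.071
The largest is 0.421, so Myosaurus is most probable.

Myosaurus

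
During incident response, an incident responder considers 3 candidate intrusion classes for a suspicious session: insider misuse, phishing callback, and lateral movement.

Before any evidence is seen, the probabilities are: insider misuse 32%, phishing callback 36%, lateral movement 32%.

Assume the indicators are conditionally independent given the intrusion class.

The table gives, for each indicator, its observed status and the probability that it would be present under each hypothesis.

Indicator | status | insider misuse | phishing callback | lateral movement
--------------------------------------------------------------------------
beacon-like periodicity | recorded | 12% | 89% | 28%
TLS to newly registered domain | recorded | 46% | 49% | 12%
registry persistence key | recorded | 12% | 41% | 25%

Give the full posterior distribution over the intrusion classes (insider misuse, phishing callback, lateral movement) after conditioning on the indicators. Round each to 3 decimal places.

0.031, 0.931, 0.039

For each hypothesis, the unnormalized posterior weight is prior × product of the indicator likelihoods:
  insider misuse: 0.32 × 0.12 × 0.46 × 0.12 = 0.0021197
  phishing callback: 0.36 × 0.89 × 0.49 × 0.41 = 0.064368
  lateral movement: 0.32 × 0.28 × 0.12 × 0.25 = 0.002688
Normalizing constant Z = 0.0021197 + 0.064368 + 0.002688 = 0.069176.
P(insider misuse | evidence) = 0.0021197 / 0.069176 ≈ 0.031
P(phishing callback | evidence) = 0.064368 / 0.069176 ≈ 0.931
P(lateral movement | evidence) = 0.002688 / 0.069176 ≈ 0.039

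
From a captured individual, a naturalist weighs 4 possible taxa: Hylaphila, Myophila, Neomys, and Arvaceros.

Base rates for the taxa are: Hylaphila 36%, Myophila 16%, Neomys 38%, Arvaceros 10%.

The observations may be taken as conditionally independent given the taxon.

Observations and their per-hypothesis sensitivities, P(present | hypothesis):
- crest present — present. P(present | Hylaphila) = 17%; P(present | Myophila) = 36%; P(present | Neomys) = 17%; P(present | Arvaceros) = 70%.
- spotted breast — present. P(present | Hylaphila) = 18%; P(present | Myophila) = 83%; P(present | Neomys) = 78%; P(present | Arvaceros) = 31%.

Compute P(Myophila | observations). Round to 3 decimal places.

Multiply each prior by the joint likelihood of the evidence pattern:
  Hylaphila: 0.36 × 0.17 × 0.18 = 0.011016
  Myophila: 0.16 × 0.36 × 0.83 = 0.047808
  Neomys: 0.38 × 0.17 × 0.78 = 0.050388
  Arvaceros: 0.10 × 0.70 × 0.31 = 0.0217
Marginal likelihood of the evidence = 0.13091.
P(Myophila | evidence) = 0.047808 / 0.13091 ≈ 0.365.

0.365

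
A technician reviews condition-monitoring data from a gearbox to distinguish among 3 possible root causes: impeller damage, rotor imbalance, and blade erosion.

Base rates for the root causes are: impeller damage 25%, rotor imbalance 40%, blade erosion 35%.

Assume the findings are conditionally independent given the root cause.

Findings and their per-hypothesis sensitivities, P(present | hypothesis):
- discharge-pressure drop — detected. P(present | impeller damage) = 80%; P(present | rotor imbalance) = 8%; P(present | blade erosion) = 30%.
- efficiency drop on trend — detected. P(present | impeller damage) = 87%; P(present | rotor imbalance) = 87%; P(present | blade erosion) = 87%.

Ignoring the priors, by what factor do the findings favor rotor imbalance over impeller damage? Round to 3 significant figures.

Take the product of per-finding likelihoods under each hypothesis, then divide.
  rotor imbalance: 0.08 × 0.87 = 0.0696
  impeller damage: 0.80 × 0.87 = 0.696
Bayes factor = 0.0696 / 0.696 ≈ 0.100

0.100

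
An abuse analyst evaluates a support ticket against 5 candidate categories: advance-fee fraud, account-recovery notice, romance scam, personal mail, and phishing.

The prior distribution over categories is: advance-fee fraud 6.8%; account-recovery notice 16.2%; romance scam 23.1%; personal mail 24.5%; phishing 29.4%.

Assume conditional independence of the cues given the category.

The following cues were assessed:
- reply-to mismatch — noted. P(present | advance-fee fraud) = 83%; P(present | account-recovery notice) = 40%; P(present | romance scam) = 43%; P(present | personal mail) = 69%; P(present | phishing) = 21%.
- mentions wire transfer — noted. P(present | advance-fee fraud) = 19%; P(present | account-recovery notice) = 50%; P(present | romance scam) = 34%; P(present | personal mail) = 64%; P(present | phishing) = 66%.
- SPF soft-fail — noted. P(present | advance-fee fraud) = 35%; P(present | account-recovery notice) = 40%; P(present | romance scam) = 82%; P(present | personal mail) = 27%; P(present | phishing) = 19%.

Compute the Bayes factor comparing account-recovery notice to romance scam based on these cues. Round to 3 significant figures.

0.667

The Bayes factor is the ratio of the joint likelihoods of the cue pattern under the two hypotheses.
  account-recovery notice: 0.40 × 0.50 × 0.40 = 0.08
  romance scam: 0.43 × 0.34 × 0.82 = 0.11988
Bayes factor = 0.08 / 0.11988 ≈ 0.667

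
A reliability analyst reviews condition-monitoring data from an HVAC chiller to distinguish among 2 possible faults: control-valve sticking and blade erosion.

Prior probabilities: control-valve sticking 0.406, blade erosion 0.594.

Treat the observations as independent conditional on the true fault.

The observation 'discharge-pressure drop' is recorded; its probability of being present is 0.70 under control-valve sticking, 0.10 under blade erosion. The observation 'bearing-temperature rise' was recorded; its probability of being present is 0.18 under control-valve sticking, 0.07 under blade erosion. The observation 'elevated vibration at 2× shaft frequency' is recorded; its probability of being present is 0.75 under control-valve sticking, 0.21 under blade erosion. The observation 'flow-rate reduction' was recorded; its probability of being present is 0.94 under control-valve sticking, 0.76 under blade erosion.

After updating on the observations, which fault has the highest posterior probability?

control-valve sticking

Multiply each prior by the joint likelihood of the evidence pattern:
  control-valve sticking: 0.406 × 0.70 × 0.18 × 0.75 × 0.94 = 0.036065
  blade erosion: 0.594 × 0.10 × 0.07 × 0.21 × 0.76 = 0.00066362
Marginal likelihood of the evidence = 0.036729.
P(control-valve sticking | evidence) ≈ 0.036065 / 0.036729 ≈ 0.982
P(blade erosion | evidence) ≈ 0.00066362 / 0.036729 ≈ 0.018
The largest is 0.982, so control-valve sticking is most probable.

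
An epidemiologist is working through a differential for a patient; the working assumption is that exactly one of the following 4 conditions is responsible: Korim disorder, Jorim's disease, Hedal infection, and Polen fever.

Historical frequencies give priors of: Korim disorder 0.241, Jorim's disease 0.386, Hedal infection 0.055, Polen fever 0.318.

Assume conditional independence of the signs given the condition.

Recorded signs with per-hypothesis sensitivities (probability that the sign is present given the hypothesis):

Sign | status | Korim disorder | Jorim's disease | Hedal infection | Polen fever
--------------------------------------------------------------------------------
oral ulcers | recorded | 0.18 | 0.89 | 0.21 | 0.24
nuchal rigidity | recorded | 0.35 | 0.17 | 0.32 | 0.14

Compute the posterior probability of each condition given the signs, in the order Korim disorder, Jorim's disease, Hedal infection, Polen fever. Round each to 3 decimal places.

For each hypothesis, the unnormalized posterior weight is prior × product of the sign likelihoods:
  Korim disorder: 0.241 × 0.18 × 0.35 = 0.015183
  Jorim's disease: 0.386 × 0.89 × 0.17 = 0.058402
  Hedal infection: 0.055 × 0.21 × 0.32 = 0.003696
  Polen fever: 0.318 × 0.24 × 0.14 = 0.010685
Marginal likelihood of the evidence = 0.087966.
P(Korim disorder | evidence) = 0.015183 / 0.087966 ≈ 0.173
P(Jorim's disease | evidence) = 0.058402 / 0.087966 ≈ 0.664
P(Hedal infection | evidence) = 0.003696 / 0.087966 ≈ 0.042
P(Polen fever | evidence) = 0.010685 / 0.087966 ≈ 0.121

0.173, 0.664, 0.042, 0.121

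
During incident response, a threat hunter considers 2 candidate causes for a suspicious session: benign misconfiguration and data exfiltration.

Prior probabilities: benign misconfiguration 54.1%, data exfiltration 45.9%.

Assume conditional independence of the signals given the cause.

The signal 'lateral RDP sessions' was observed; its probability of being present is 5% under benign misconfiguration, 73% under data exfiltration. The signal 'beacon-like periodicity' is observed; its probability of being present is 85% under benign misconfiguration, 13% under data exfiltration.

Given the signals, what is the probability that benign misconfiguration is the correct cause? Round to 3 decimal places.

By Bayes' rule with conditional independence, the unnormalized weight for each hypothesis is prior × ∏ likelihoods:
  benign misconfiguration: 0.541 × 0.05 × 0.85 = 0.022993
  data exfiltration: 0.459 × 0.73 × 0.13 = 0.043559
Normalizing constant Z = 0.022993 + 0.043559 = 0.066552.
P(benign misconfiguration | evidence) = 0.022993 / 0.066552 ≈ 0.345.

0.345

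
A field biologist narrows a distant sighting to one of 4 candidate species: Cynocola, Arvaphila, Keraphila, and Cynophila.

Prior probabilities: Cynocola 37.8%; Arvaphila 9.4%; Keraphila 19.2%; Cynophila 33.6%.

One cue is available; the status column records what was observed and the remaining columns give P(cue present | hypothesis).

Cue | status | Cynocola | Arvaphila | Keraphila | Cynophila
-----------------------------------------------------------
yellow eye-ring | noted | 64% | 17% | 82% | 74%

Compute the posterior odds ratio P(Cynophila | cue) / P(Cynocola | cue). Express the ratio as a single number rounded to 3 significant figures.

Posterior odds equal prior odds times the likelihood ratio; only the two competing hypotheses matter.
  Cynophila: 0.336 × 0.74 = 0.24864
  Cynocola: 0.378 × 0.64 = 0.24192
Odds(Cynophila : Cynocola) = 0.24864 / 0.24192 ≈ 1.03.

1.03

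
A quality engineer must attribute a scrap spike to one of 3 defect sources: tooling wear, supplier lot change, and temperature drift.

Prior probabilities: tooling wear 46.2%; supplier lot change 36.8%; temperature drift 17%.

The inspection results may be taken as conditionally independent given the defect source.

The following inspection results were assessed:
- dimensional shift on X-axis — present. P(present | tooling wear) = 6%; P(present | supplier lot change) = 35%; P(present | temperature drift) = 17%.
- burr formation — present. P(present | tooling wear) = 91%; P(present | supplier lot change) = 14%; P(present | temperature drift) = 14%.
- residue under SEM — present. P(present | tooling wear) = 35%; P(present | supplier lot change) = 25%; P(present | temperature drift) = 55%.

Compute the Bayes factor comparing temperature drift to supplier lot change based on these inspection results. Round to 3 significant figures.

1.07

The Bayes factor is the ratio of the joint likelihoods of the inspection result pattern under the two hypotheses.
  temperature drift: 0.17 × 0.14 × 0.55 = 0.01309
  supplier lot change: 0.35 × 0.14 × 0.25 = 0.01225
Bayes factor = 0.01309 / 0.01225 ≈ 1.07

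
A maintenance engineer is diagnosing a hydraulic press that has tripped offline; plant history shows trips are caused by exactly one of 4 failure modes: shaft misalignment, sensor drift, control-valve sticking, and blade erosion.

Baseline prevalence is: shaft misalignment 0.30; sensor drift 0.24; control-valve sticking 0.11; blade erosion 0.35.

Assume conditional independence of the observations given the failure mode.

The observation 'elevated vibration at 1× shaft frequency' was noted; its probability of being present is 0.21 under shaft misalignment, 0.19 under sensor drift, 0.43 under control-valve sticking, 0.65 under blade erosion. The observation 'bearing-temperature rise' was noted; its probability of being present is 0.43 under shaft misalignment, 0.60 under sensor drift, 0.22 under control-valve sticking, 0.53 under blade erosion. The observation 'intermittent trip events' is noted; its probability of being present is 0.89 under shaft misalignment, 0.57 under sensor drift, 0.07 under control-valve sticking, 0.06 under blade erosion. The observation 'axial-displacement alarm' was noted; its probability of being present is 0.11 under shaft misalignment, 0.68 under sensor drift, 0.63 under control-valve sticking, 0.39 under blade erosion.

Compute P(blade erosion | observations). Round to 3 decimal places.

For each hypothesis, the unnormalized posterior weight is prior × product of the observation likelihoods:
  shaft misalignment: 0.30 × 0.21 × 0.43 × 0.89 × 0.11 = 0.0026521
  sensor drift: 0.24 × 0.19 × 0.60 × 0.57 × 0.68 = 0.010605
  control-valve sticking: 0.11 × 0.43 × 0.22 × 0.07 × 0.63 = 0.0004589
  blade erosion: 0.35 × 0.65 × 0.53 × 0.06 × 0.39 = 0.0028215
The unnormalized weights sum to 0.016537.
P(blade erosion | evidence) = 0.0028215 / 0.016537 ≈ 0.171.

0.171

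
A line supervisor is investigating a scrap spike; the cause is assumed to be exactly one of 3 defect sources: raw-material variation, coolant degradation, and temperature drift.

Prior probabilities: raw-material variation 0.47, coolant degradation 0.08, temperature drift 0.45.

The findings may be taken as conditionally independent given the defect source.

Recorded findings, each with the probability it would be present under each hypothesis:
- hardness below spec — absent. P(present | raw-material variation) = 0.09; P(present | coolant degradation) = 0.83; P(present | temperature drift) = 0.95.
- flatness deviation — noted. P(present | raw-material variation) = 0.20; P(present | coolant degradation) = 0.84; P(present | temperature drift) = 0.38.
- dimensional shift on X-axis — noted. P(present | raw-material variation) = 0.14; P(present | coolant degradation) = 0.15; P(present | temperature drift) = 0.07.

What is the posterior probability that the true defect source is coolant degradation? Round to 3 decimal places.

0.120

For each hypothesis, the unnormalized posterior weight is prior × product of the finding likelihoods (using 1 − P(present | H) for each absent finding):
  raw-material variation: 0.47 × (1 − 0.09) × 0.20 × 0.14 = 0.011976
  coolant degradation: 0.08 × (1 − 0.83) × 0.84 × 0.15 = 0.0017136
  temperature drift: 0.45 × (1 − 0.95) × 0.38 × 0.07 = 0.0005985
Marginal likelihood of the evidence = 0.014288.
P(coolant degradation | evidence) = 0.0017136 / 0.014288 ≈ 0.120.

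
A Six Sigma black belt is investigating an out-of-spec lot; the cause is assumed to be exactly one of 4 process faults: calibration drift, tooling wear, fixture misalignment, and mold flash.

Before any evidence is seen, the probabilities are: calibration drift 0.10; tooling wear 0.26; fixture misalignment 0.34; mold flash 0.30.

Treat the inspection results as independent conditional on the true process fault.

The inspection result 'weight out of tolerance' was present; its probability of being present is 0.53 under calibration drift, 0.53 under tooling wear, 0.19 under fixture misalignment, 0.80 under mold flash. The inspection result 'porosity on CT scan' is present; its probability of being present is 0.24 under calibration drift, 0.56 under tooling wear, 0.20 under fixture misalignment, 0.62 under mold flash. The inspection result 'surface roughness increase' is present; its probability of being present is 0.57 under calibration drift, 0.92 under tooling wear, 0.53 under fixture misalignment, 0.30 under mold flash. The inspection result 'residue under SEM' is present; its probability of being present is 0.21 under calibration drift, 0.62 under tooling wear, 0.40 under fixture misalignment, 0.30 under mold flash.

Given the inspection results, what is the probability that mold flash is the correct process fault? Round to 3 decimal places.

Multiply each prior by the joint likelihood of the inspection result pattern:
  calibration drift: 0.10 × 0.53 × 0.24 × 0.57 × 0.21 = 0.0015226
  tooling wear: 0.26 × 0.53 × 0.56 × 0.92 × 0.62 = 0.044017
  fixture misalignment: 0.34 × 0.19 × 0.20 × 0.53 × 0.40 = 0.002739
  mold flash: 0.30 × 0.80 × 0.62 × 0.30 × 0.30 = 0.013392
Marginal likelihood of the evidence = 0.06167.
P(mold flash | evidence) = 0.013392 / 0.06167 ≈ 0.217.

0.217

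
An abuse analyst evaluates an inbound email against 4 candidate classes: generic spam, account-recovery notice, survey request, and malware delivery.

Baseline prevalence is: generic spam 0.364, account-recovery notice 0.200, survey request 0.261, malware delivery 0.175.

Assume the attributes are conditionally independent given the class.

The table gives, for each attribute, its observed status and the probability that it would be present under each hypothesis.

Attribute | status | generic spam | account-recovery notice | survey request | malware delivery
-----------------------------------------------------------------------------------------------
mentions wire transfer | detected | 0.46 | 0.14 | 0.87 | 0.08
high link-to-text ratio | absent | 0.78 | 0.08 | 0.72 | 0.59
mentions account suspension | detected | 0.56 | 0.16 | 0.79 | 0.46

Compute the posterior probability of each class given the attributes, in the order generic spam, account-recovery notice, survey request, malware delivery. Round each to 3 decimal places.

For each hypothesis, the unnormalized posterior weight is prior × product of the attribute likelihoods (using 1 − P(present | H) for each absent attribute):
  generic spam: 0.364 × 0.46 × (1 − 0.78) × 0.56 = 0.020629
  account-recovery notice: 0.200 × 0.14 × (1 − 0.08) × 0.16 = 0.0041216
  survey request: 0.261 × 0.87 × (1 − 0.72) × 0.79 = 0.050228
  malware delivery: 0.175 × 0.08 × (1 − 0.59) × 0.46 = 0.0026404
Marginal likelihood of the evidence = 0.077618.
P(generic spam | evidence) = 0.020629 / 0.077618 ≈ 0.266
P(account-recovery notice | evidence) = 0.0041216 / 0.077618 ≈ 0.053
P(survey request | evidence) = 0.050228 / 0.077618 ≈ 0.647
P(malware delivery | evidence) = 0.0026404 / 0.077618 ≈ 0.034

0.266, 0.053, 0.647, 0.034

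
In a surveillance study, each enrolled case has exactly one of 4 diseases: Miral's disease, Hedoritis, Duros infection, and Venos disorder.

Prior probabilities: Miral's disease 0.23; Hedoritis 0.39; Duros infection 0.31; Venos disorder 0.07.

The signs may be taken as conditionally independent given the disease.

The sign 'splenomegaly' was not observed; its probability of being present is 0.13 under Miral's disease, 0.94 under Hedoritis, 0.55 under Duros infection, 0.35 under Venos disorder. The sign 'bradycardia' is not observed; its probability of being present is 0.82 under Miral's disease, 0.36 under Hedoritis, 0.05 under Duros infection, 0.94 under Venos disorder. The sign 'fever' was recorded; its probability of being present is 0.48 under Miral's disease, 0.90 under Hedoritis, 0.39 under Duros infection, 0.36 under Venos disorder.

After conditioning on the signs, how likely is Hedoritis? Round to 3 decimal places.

By Bayes' rule with conditional independence, the unnormalized weight for each hypothesis is prior × ∏ likelihoods (using 1 − P(present | H) for each absent sign):
  Miral's disease: 0.23 × (1 − 0.13) × (1 − 0.82) × 0.48 = 0.017289
  Hedoritis: 0.39 × (1 − 0.94) × (1 − 0.36) × 0.90 = 0.013478
  Duros infection: 0.31 × (1 − 0.55) × (1 − 0.05) × 0.39 = 0.051685
  Venos disorder: 0.07 × (1 − 0.35) × (1 − 0.94) × 0.36 = 0.0009828
Marginal likelihood of the evidence = 0.083435.
P(Hedoritis | evidence) = 0.013478 / 0.083435 ≈ 0.162.

0.162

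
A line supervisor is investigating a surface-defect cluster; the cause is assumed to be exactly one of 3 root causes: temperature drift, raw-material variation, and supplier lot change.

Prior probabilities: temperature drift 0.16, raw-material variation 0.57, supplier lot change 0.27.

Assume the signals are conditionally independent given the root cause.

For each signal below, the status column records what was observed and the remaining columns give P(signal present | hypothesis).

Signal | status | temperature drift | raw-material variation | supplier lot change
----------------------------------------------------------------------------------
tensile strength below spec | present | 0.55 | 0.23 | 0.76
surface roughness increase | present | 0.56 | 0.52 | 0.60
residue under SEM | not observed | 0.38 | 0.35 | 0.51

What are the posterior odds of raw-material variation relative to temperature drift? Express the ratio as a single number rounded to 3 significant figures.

1.45

The normalizing constant cancels in an odds ratio, so compute prior × likelihood for the two hypotheses only (using 1 − P(present | H) for each absent signal):
  raw-material variation: 0.57 × 0.23 × 0.52 × (1 − 0.35) = 0.044312
  temperature drift: 0.16 × 0.55 × 0.56 × (1 − 0.38) = 0.030554
Odds(raw-material variation : temperature drift) = 0.044312 / 0.030554 ≈ 1.45.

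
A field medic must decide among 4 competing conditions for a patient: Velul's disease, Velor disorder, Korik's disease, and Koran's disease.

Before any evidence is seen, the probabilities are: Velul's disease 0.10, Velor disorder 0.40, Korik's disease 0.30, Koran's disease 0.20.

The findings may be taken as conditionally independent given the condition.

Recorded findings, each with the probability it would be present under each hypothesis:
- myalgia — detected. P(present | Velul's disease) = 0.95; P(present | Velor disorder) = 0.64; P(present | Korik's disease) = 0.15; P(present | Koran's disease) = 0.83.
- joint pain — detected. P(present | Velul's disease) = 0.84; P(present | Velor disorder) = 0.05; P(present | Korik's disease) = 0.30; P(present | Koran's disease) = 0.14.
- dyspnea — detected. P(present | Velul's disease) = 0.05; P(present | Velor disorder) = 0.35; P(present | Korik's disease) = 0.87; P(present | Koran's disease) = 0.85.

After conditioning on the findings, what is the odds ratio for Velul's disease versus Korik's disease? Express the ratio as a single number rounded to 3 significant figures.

0.340

Unnormalized posterior weight (prior times the finding likelihoods) for each of the two hypotheses:
  Velul's disease: 0.10 × 0.95 × 0.84 × 0.05 = 0.00399
  Korik's disease: 0.30 × 0.15 × 0.30 × 0.87 = 0.011745
Posterior odds = 0.00399 / 0.011745 ≈ 0.340.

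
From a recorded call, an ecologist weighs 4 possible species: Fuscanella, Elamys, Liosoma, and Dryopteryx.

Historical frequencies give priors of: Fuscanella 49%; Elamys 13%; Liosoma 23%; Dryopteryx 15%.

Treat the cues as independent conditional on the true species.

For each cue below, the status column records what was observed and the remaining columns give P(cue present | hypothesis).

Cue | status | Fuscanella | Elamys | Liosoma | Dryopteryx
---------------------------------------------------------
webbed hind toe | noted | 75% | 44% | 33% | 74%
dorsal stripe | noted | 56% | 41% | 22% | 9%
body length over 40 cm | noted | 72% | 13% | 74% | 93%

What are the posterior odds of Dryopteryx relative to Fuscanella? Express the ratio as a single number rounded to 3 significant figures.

Posterior odds equal prior odds times the likelihood ratio; only the two competing hypotheses matter.
  Dryopteryx: 0.15 × 0.74 × 0.09 × 0.93 = 0.0092907
  Fuscanella: 0.49 × 0.75 × 0.56 × 0.72 = 0.14818
Odds(Dryopteryx : Fuscanella) = 0.0092907 / 0.14818 ≈ 0.0627.

0.0627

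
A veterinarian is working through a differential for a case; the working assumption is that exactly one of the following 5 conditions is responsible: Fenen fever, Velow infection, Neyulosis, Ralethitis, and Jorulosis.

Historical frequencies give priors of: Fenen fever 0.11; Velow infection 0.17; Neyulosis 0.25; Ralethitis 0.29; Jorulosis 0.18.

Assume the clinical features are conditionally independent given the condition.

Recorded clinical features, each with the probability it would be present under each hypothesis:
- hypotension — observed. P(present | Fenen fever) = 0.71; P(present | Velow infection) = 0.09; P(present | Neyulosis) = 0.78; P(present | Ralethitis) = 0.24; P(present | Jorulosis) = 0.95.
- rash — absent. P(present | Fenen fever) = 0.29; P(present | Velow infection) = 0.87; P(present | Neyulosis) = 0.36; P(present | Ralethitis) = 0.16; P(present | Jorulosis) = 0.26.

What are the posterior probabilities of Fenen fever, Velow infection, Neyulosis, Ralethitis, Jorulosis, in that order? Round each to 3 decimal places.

Multiply each prior by the joint likelihood of the clinical feature pattern (using 1 − P(present | H) for each absent clinical feature):
  Fenen fever: 0.11 × 0.71 × (1 − 0.29) = 0.055451
  Velow infection: 0.17 × 0.09 × (1 − 0.87) = 0.001989
  Neyulosis: 0.25 × 0.78 × (1 − 0.36) = 0.1248
  Ralethitis: 0.29 × 0.24 × (1 − 0.16) = 0.058464
  Jorulosis: 0.18 × 0.95 × (1 − 0.26) = 0.12654
The unnormalized weights sum to 0.36724.
P(Fenen fever | evidence) = 0.055451 / 0.36724 ≈ 0.151
P(Velow infection | evidence) = 0.001989 / 0.36724 ≈ 0.005
P(Neyulosis | evidence) = 0.1248 / 0.36724 ≈ 0.340
P(Ralethitis | evidence) = 0.058464 / 0.36724 ≈ 0.159
P(Jorulosis | evidence) = 0.12654 / 0.36724 ≈ 0.345

0.151, 0.005, 0.340, 0.159, 0.345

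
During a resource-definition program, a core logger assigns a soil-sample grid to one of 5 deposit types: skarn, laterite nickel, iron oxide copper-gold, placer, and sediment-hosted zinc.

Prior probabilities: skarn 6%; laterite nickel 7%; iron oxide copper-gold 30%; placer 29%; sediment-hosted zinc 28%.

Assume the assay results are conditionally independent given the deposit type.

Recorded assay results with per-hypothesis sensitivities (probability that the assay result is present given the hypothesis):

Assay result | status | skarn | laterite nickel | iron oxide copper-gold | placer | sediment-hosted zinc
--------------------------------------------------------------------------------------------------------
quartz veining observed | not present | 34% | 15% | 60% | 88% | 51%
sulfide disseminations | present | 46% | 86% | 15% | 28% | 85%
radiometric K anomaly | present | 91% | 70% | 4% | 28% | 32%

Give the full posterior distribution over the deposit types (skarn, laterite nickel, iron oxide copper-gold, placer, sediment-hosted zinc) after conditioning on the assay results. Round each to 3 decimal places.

0.178, 0.384, 0.008, 0.029, 0.401

Multiply each prior by the joint likelihood of the assay result pattern (using 1 − P(present | H) for each absent assay result):
  skarn: 0.06 × (1 − 0.34) × 0.46 × 0.91 = 0.016577
  laterite nickel: 0.07 × (1 − 0.15) × 0.86 × 0.70 = 0.035819
  iron oxide copper-gold: 0.30 × (1 − 0.60) × 0.15 × 0.04 = 0.00072
  placer: 0.29 × (1 − 0.88) × 0.28 × 0.28 = 0.0027283
  sediment-hosted zinc: 0.28 × (1 − 0.51) × 0.85 × 0.32 = 0.037318
Marginal likelihood of the evidence = 0.093162.
P(skarn | evidence) = 0.016577 / 0.093162 ≈ 0.178
P(laterite nickel | evidence) = 0.035819 / 0.093162 ≈ 0.384
P(iron oxide copper-gold | evidence) = 0.00072 / 0.093162 ≈ 0.008
P(placer | evidence) = 0.0027283 / 0.093162 ≈ 0.029
P(sediment-hosted zinc | evidence) = 0.037318 / 0.093162 ≈ 0.401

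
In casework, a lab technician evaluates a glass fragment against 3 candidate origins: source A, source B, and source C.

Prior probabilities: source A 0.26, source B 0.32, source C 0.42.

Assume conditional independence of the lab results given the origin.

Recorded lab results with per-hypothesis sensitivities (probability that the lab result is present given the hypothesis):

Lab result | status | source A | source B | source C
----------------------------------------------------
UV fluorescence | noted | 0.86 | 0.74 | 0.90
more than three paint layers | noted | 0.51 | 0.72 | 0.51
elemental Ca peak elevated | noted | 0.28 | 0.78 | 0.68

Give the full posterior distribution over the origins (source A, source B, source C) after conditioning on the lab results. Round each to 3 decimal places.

For each hypothesis, the unnormalized posterior weight is prior × product of the lab result likelihoods:
  source A: 0.26 × 0.86 × 0.51 × 0.28 = 0.03193
  source B: 0.32 × 0.74 × 0.72 × 0.78 = 0.13299
  source C: 0.42 × 0.90 × 0.51 × 0.68 = 0.13109
The unnormalized weights sum to 0.29601.
P(source A | evidence) = 0.03193 / 0.29601 ≈ 0.108
P(source B | evidence) = 0.13299 / 0.29601 ≈ 0.449
P(source C | evidence) = 0.13109 / 0.29601 ≈ 0.443

0.108, 0.449, 0.443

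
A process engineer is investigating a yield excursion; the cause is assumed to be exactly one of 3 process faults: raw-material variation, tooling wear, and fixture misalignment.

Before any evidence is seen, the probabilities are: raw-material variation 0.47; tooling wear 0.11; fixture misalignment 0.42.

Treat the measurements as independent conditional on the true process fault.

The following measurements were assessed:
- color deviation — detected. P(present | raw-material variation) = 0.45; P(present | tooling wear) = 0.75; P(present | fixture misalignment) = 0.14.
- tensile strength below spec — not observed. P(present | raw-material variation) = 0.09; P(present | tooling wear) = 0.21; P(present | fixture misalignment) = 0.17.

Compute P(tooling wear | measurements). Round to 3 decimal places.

0.213

By Bayes' rule with conditional independence, the unnormalized weight for each hypothesis is prior × ∏ likelihoods (using 1 − P(present | H) for each absent measurement):
  raw-material variation: 0.47 × 0.45 × (1 − 0.09) = 0.19246
  tooling wear: 0.11 × 0.75 × (1 − 0.21) = 0.065175
  fixture misalignment: 0.42 × 0.14 × (1 − 0.17) = 0.048804
Marginal likelihood of the evidence = 0.30644.
P(tooling wear | evidence) = 0.065175 / 0.30644 ≈ 0.213.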